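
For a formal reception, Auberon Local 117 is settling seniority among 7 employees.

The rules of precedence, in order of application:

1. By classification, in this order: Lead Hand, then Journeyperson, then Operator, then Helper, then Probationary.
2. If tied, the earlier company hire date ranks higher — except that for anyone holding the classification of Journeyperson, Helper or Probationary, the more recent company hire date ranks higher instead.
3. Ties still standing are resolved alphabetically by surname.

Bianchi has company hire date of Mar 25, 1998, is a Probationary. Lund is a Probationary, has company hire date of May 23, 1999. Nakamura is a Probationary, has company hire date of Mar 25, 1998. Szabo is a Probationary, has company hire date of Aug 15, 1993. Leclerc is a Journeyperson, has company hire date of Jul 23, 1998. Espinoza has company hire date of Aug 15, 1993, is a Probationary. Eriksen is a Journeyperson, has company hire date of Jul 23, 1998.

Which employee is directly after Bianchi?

Nakamura

By classification: Eriksen and Leclerc (Journeyperson); then Lund, Bianchi, Nakamura, Espinoza and Szabo (Probationary).
Eriksen and Leclerc both have company hire date Jul 23, 1998, so the next rule applies.
Among Eriksen and Leclerc, alphabetically by surname: Eriksen before Leclerc.
Among Lund, Bianchi, Nakamura, Espinoza and Szabo, by company hire date (later first) (reversed rule for this group): Lund (May 23, 1999) before Bianchi and Nakamura (Mar 25, 1998) before Espinoza and Szabo (Aug 15, 1993).
Among Bianchi and Nakamura, alphabetically by surname: Bianchi before Nakamura.
Among Espinoza and Szabo, alphabetically by surname: Espinoza before Szabo.
Order: Eriksen, Leclerc, Lund, Bianchi, Nakamura, Espinoza, Szabo.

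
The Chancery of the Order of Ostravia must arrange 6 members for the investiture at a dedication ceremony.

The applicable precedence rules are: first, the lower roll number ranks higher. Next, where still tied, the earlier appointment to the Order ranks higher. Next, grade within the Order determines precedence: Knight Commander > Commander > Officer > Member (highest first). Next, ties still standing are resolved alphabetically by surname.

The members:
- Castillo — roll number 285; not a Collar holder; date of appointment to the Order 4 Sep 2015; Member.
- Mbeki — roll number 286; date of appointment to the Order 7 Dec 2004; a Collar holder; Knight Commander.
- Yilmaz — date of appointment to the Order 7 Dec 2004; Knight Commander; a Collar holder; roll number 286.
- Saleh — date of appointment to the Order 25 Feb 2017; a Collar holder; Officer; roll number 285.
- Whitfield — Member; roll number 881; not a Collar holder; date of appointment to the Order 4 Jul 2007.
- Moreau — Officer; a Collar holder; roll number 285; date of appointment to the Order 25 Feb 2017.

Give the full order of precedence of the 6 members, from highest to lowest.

By roll number (lower first): Castillo, Moreau and Saleh (each 285); then Mbeki and Yilmaz (both 286); then Whitfield (881).
Among Castillo, Moreau and Saleh, by date of appointment to the Order (earlier first): Castillo (4 Sep 2015) before Moreau and Saleh (25 Feb 2017).
Moreau and Saleh are each Officer, so the next rule applies.
Among Moreau and Saleh, alphabetically by surname: Moreau before Saleh.
Mbeki and Yilmaz both have date of appointment to the Order 7 Dec 2004, so the next rule applies.
Mbeki and Yilmaz are each Knight Commander, so the next rule applies.
Among Mbeki and Yilmaz, alphabetically by surname: Mbeki before Yilmaz.
Full order: Castillo, Moreau, Saleh, Mbeki, Yilmaz, Whitfield.

Castillo, Moreau, Saleh, Mbeki, Yilmaz, Whitfield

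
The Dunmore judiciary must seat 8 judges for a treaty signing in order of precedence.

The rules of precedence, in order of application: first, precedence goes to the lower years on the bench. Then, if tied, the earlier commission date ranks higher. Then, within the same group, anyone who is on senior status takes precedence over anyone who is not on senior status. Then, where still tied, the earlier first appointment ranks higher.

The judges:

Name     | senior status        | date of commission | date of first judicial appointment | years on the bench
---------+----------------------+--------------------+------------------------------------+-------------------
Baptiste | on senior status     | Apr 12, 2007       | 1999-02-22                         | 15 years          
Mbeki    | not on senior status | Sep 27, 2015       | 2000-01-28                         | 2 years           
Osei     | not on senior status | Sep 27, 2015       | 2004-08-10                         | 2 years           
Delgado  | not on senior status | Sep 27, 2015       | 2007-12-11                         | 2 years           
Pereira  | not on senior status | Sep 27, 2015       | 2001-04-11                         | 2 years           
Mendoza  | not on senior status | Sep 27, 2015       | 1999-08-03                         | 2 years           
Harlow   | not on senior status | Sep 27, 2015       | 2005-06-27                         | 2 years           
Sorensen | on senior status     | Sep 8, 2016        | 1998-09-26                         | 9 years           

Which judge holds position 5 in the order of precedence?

Harlow

By years on the bench (lower first): Mendoza, Mbeki, Pereira, Osei, Harlow and Delgado (each 2 years); then Sorensen (9 years); then Baptiste (15 years).
Mendoza, Mbeki, Pereira, Osei, Harlow and Delgado all have date of commission Sep 27, 2015, so the next rule applies.
Mendoza, Mbeki, Pereira, Osei, Harlow and Delgado are each not on senior status, so the next rule applies.
Among Mendoza, Mbeki, Pereira, Osei, Harlow and Delgado, by date of first judicial appointment (earlier first): Mendoza (1999-08-03) before Mbeki (2000-01-28) before Pereira (2001-04-11) before Osei (2004-08-10) before Harlow (2005-06-27) before Delgado (2007-12-11).
Order: Mendoza, Mbeki, Pereira, Osei, Harlow, Delgado, Sorensen, Baptiste.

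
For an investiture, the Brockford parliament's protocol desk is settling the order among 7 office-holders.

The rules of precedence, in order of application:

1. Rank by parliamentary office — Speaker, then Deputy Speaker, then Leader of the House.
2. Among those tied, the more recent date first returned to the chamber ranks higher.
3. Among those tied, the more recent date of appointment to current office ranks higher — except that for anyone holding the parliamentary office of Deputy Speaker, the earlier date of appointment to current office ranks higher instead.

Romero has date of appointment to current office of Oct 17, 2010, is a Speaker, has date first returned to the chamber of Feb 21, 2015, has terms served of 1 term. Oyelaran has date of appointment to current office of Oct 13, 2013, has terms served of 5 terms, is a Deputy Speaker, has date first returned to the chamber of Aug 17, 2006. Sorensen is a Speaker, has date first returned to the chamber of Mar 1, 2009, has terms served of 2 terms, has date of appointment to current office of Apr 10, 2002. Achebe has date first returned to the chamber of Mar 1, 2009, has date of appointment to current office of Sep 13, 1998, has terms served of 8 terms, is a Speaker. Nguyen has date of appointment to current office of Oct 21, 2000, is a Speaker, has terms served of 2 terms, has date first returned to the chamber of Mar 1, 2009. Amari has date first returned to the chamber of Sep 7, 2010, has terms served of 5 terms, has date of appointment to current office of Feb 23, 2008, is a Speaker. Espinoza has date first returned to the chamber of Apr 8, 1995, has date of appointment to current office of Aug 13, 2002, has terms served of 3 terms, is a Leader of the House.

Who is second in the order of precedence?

By parliamentary office: Romero, Amari, Sorensen, Nguyen and Achebe (Speaker); then Oyelaran (Deputy Speaker); then Espinoza (Leader of the House).
Among Romero, Amari, Sorensen, Nguyen and Achebe, by date first returned to the chamber (later first): Romero (Feb 21, 2015) before Amari (Sep 7, 2010) before Sorensen, Nguyen and Achebe (Mar 1, 2009).
Among Sorensen, Nguyen and Achebe, by date of appointment to current office (later first): Sorensen (Apr 10, 2002) before Nguyen (Oct 21, 2000) before Achebe (Sep 13, 1998).
Order: Romero, Amari, Sorensen, Nguyen, Achebe, Oyelaran, Espinoza.

Amari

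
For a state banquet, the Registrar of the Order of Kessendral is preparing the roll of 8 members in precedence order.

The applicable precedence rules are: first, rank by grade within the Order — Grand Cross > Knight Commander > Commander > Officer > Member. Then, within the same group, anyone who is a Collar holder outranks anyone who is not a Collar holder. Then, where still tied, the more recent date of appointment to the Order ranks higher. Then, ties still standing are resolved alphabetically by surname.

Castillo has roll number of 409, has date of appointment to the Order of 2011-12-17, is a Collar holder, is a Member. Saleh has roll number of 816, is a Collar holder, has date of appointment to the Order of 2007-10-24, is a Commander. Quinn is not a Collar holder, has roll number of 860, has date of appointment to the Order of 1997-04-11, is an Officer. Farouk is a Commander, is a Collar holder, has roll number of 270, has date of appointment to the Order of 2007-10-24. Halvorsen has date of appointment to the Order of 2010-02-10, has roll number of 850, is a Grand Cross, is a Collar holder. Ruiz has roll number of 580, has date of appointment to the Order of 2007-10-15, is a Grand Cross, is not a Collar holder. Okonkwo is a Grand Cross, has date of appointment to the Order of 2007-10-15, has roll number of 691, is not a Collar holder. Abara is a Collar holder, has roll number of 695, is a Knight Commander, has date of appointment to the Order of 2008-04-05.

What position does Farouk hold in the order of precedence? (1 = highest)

By grade within the Order: Halvorsen, Okonkwo and Ruiz (Grand Cross); then Abara (Knight Commander); then Farouk and Saleh (Commander); then Quinn (Officer); then Castillo (Member).
Among Halvorsen, Okonkwo and Ruiz, a Collar holder before not a Collar holder: Halvorsen (a Collar holder) before Okonkwo and Ruiz (not a Collar holder).
Okonkwo and Ruiz both have date of appointment to the Order 2007-10-15, so the next rule applies.
Among Okonkwo and Ruiz, alphabetically by surname: Okonkwo before Ruiz.
Farouk and Saleh are each a Collar holder, so the next rule applies.
Farouk and Saleh both have date of appointment to the Order 2007-10-24, so the next rule applies.
Among Farouk and Saleh, alphabetically by surname: Farouk before Saleh.
Order: Halvorsen, Okonkwo, Ruiz, Abara, Farouk, Saleh, Quinn, Castillo. So position 5.

5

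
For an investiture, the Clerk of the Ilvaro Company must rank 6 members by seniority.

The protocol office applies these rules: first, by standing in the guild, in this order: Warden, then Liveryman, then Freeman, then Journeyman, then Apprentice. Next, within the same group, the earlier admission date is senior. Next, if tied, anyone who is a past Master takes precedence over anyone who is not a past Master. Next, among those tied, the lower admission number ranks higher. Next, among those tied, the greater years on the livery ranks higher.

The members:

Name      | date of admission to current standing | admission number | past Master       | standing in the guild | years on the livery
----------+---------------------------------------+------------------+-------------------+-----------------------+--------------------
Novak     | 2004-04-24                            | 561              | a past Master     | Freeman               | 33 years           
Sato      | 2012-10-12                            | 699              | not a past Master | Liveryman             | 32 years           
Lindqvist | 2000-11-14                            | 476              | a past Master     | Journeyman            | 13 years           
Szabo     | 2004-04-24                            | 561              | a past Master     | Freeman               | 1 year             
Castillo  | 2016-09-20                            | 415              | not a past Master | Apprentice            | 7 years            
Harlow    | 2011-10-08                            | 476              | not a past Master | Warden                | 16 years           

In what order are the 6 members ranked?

Harlow, Sato, Novak, Szabo, Lindqvist, Castillo

By standing in the guild: Harlow (Warden); then Sato (Liveryman); then Novak and Szabo (Freeman); then Lindqvist (Journeyman); then Castillo (Apprentice).
Novak and Szabo both have date of admission to current standing 2004-04-24, so the next rule applies.
Novak and Szabo are each a past Master, so the next rule applies.
Novak and Szabo both have admission number 561, so the next rule applies.
Among Novak and Szabo, by years on the livery (higher first): Novak (33 years) before Szabo (1 year).
Full order: Harlow, Sato, Novak, Szabo, Lindqvist, Castillo.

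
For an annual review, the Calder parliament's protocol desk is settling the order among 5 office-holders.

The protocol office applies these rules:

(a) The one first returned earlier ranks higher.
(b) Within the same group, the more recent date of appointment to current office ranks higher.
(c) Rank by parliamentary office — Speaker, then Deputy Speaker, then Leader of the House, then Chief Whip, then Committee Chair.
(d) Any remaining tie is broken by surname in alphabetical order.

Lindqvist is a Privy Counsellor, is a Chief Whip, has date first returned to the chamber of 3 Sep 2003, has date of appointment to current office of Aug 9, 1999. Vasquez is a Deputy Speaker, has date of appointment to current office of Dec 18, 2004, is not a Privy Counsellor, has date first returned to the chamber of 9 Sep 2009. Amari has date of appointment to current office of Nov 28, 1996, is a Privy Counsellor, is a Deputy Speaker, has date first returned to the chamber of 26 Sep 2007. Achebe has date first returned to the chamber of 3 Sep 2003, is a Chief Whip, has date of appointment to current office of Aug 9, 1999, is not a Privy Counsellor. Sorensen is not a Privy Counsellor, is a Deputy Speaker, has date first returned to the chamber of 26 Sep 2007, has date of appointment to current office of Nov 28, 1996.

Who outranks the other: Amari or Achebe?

Achebe

By date first returned to the chamber (earlier first): Achebe and Lindqvist (both 3 Sep 2003); then Amari and Sorensen (both 26 Sep 2007); then Vasquez (9 Sep 2009).
Achebe and Lindqvist both have date of appointment to current office Aug 9, 1999, so the next rule applies.
Achebe and Lindqvist are each Chief Whip, so the next rule applies.
Among Achebe and Lindqvist, alphabetically by surname: Achebe before Lindqvist.
Amari and Sorensen both have date of appointment to current office Nov 28, 1996, so the next rule applies.
Amari and Sorensen are each Deputy Speaker, so the next rule applies.
Among Amari and Sorensen, alphabetically by surname: Amari before Sorensen.
So Achebe takes precedence.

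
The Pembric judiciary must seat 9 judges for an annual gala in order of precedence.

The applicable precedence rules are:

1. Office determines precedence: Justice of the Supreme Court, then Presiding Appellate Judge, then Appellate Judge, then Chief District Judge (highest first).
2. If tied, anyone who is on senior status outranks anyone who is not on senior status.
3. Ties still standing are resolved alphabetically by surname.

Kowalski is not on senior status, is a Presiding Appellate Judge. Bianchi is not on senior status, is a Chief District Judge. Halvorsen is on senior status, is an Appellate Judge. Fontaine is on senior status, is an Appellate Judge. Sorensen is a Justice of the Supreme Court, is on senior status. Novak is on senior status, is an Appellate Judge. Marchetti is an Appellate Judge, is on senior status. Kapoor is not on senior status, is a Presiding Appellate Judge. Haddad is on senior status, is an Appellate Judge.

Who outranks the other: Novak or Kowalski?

Kowalski

By office: Sorensen (Justice of the Supreme Court); then Kapoor and Kowalski (Presiding Appellate Judge); then Fontaine, Haddad, Halvorsen, Marchetti and Novak (Appellate Judge); then Bianchi (Chief District Judge).
Kapoor and Kowalski are each not on senior status, so the next rule applies.
Among Kapoor and Kowalski, alphabetically by surname: Kapoor before Kowalski.
Fontaine, Haddad, Halvorsen, Marchetti and Novak are each on senior status, so the next rule applies.
Among Fontaine, Haddad, Halvorsen, Marchetti and Novak, alphabetically by surname: Fontaine before Haddad before Halvorsen before Marchetti before Novak.
So Kowalski takes precedence.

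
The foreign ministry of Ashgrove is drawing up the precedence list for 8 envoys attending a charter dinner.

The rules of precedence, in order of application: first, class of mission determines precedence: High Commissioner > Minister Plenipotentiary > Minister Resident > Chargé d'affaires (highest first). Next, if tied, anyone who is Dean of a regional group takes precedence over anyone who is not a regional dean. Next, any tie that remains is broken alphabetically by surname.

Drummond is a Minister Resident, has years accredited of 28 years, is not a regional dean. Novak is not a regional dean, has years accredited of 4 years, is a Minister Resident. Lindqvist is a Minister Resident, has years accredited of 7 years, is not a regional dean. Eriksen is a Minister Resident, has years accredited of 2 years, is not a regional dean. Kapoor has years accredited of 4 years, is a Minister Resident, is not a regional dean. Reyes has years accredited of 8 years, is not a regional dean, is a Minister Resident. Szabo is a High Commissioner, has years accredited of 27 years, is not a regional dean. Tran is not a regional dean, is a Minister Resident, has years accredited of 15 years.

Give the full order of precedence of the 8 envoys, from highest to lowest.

Szabo, Drummond, Eriksen, Kapoor, Lindqvist, Novak, Reyes, Tran

By class of mission: Szabo (High Commissioner); then Drummond, Eriksen, Kapoor, Lindqvist, Novak, Reyes and Tran (Minister Resident).
Drummond, Eriksen, Kapoor, Lindqvist, Novak, Reyes and Tran are each not a regional dean, so the next rule applies.
Among Drummond, Eriksen, Kapoor, Lindqvist, Novak, Reyes and Tran, alphabetically by surname: Drummond before Eriksen before Kapoor before Lindqvist before Novak before Reyes before Tran.
Full order: Szabo, Drummond, Eriksen, Kapoor, Lindqvist, Novak, Reyes, Tran.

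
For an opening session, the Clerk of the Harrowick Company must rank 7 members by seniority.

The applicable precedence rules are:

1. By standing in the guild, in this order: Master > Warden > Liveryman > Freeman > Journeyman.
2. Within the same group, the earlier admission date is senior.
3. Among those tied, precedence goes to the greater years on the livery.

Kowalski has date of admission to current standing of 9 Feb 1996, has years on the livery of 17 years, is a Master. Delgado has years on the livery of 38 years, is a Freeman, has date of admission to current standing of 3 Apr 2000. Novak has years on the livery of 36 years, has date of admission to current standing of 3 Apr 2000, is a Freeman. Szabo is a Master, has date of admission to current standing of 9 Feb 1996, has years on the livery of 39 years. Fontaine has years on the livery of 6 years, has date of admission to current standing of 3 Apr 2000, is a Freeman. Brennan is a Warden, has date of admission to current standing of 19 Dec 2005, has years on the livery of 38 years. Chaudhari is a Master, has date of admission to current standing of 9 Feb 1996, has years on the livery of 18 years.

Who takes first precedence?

Szabo

By standing in the guild: Szabo, Chaudhari and Kowalski (Master); then Brennan (Warden); then Delgado, Novak and Fontaine (Freeman).
Szabo, Chaudhari and Kowalski all have date of admission to current standing 9 Feb 1996, so the next rule applies.
Among Szabo, Chaudhari and Kowalski, by years on the livery (higher first): Szabo (39 years) before Chaudhari (18 years) before Kowalski (17 years).
Delgado, Novak and Fontaine all have date of admission to current standing 3 Apr 2000, so the next rule applies.
Among Delgado, Novak and Fontaine, by years on the livery (higher first): Delgado (38 years) before Novak (36 years) before Fontaine (6 years).
Order: Szabo, Chaudhari, Kowalski, Brennan, Delgado, Novak, Fontaine.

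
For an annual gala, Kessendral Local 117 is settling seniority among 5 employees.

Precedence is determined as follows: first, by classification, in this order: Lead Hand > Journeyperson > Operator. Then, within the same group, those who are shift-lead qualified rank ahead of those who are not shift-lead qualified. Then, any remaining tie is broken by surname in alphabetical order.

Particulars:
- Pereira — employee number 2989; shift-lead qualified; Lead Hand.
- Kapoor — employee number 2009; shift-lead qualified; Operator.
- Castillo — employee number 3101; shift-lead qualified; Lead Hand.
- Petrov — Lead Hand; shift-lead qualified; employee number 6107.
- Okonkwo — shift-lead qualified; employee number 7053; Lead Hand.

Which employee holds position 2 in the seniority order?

By classification: Castillo, Okonkwo, Pereira and Petrov (Lead Hand); then Kapoor (Operator).
Castillo, Okonkwo, Pereira and Petrov are each shift-lead qualified, so the next rule applies.
Among Castillo, Okonkwo, Pereira and Petrov, alphabetically by surname: Castillo before Okonkwo before Pereira before Petrov.
Order: Castillo, Okonkwo, Pereira, Petrov, Kapoor.

Okonkwo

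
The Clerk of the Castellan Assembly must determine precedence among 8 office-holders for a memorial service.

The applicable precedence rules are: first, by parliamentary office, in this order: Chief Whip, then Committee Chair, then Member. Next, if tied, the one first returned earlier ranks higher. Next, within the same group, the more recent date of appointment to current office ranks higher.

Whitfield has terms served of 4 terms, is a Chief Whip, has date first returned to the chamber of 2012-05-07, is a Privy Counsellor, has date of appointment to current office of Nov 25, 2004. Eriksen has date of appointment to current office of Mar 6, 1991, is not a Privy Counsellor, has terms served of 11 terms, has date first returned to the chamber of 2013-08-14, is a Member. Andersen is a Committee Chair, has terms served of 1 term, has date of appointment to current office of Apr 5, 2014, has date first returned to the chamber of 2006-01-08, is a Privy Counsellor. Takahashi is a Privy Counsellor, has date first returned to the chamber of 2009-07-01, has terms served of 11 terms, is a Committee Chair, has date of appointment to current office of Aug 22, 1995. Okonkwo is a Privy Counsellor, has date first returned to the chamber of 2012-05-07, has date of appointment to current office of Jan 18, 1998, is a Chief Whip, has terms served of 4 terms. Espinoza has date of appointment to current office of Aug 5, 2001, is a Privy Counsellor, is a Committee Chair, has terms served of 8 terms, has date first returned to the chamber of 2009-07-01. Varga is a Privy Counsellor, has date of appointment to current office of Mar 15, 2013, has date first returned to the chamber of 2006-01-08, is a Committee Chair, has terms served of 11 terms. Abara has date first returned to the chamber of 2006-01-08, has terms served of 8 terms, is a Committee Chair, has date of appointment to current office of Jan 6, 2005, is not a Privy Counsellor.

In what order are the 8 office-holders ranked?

By parliamentary office: Whitfield and Okonkwo (Chief Whip); then Andersen, Varga, Abara, Espinoza and Takahashi (Committee Chair); then Eriksen (Member).
Whitfield and Okonkwo both have date first returned to the chamber 2012-05-07, so the next rule applies.
Among Whitfield and Okonkwo, by date of appointment to current office (later first): Whitfield (Nov 25, 2004) before Okonkwo (Jan 18, 1998).
Among Andersen, Varga, Abara, Espinoza and Takahashi, by date first returned to the chamber (earlier first): Andersen, Varga and Abara (2006-01-08) before Espinoza and Takahashi (2009-07-01).
Among Andersen, Varga and Abara, by date of appointment to current office (later first): Andersen (Apr 5, 2014) before Varga (Mar 15, 2013) before Abara (Jan 6, 2005).
Among Espinoza and Takahashi, by date of appointment to current office (later first): Espinoza (Aug 5, 2001) before Takahashi (Aug 22, 1995).
Full order: Whitfield, Okonkwo, Andersen, Varga, Abara, Espinoza, Takahashi, Eriksen.

Whitfield, Okonkwo, Andersen, Varga, Abara, Espinoza, Takahashi, Eriksen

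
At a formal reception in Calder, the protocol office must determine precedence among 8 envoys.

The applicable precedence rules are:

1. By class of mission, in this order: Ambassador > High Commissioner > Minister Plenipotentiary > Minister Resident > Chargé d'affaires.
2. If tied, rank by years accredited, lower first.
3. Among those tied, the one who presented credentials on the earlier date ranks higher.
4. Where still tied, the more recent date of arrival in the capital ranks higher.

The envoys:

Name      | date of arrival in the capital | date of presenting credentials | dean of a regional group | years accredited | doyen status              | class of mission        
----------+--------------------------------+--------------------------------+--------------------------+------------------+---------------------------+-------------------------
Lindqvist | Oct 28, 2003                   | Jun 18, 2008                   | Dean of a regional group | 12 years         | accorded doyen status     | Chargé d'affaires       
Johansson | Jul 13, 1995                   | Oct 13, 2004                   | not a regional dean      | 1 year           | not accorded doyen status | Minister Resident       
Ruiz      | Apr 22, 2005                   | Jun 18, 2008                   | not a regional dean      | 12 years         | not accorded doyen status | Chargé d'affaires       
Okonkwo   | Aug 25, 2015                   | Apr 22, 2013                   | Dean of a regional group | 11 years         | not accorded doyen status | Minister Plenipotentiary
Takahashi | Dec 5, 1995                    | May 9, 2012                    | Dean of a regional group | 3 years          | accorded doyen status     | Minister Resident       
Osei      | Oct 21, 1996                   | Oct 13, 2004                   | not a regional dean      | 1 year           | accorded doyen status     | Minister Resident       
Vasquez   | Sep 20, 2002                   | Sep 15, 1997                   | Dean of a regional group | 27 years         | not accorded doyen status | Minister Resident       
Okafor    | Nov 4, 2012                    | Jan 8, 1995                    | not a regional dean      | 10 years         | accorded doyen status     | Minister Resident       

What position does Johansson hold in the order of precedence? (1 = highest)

3

By class of mission: Okonkwo (Minister Plenipotentiary); then Osei, Johansson, Takahashi, Okafor and Vasquez (Minister Resident); then Ruiz and Lindqvist (Chargé d'affaires).
Among Osei, Johansson, Takahashi, Okafor and Vasquez, by years accredited (lower first): Osei and Johansson (1 year) before Takahashi (3 years) before Okafor (10 years) before Vasquez (27 years).
Osei and Johansson both have date of presenting credentials Oct 13, 2004, so the next rule applies.
Among Osei and Johansson, by date of arrival in the capital (later first): Osei (Oct 21, 1996) before Johansson (Jul 13, 1995).
Ruiz and Lindqvist both have years accredited 12 years, so the next rule applies.
Ruiz and Lindqvist both have date of presenting credentials Jun 18, 2008, so the next rule applies.
Among Ruiz and Lindqvist, by date of arrival in the capital (later first): Ruiz (Apr 22, 2005) before Lindqvist (Oct 28, 2003).
Order: Okonkwo, Osei, Johansson, Takahashi, Okafor, Vasquez, Ruiz, Lindqvist. So position 3.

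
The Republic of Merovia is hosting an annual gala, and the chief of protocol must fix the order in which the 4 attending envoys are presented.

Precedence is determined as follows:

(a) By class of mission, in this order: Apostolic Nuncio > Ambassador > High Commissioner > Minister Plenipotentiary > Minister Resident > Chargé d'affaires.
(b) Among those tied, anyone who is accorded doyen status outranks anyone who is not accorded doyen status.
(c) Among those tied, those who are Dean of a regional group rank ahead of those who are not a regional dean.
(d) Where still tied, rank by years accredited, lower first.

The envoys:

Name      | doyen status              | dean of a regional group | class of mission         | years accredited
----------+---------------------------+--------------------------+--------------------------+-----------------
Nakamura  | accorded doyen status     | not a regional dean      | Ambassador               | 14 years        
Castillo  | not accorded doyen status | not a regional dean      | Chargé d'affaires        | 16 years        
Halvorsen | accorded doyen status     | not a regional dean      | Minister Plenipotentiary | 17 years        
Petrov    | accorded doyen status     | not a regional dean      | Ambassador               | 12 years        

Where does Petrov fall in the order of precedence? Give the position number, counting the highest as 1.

1

By class of mission: Petrov and Nakamura (Ambassador); then Halvorsen (Minister Plenipotentiary); then Castillo (Chargé d'affaires).
Petrov and Nakamura are each accorded doyen status, so the next rule applies.
Petrov and Nakamura are each not a regional dean, so the next rule applies.
Among Petrov and Nakamura, by years accredited (lower first): Petrov (12 years) before Nakamura (14 years).
Order: Petrov, Nakamura, Halvorsen, Castillo. So position 1.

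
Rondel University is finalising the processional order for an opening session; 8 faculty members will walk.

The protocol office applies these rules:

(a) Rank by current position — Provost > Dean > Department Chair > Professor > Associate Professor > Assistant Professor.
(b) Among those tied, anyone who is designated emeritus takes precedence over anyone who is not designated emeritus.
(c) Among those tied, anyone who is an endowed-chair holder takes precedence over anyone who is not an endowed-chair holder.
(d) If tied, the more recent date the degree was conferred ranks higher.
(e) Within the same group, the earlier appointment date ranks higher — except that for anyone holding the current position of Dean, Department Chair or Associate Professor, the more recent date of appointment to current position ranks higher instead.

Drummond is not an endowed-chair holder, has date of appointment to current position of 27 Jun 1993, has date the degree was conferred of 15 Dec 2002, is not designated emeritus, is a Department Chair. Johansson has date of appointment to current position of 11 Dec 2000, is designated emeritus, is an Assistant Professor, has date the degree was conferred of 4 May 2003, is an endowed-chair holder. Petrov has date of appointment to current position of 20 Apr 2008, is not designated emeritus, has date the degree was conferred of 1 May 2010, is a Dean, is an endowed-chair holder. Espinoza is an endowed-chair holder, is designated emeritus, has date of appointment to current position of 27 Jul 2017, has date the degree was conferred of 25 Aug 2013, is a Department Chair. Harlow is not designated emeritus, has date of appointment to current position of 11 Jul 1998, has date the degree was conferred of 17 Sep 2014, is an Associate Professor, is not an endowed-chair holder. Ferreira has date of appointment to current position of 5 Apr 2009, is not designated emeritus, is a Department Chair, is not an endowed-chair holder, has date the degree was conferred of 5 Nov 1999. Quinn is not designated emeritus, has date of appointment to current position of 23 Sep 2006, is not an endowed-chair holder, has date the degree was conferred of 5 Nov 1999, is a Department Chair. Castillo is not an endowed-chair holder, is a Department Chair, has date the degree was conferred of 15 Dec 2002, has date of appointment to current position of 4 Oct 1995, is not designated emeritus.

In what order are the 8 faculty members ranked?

Petrov, Espinoza, Castillo, Drummond, Ferreira, Quinn, Harlow, Johansson

By current position: Petrov (Dean); then Espinoza, Castillo, Drummond, Ferreira and Quinn (Department Chair); then Harlow (Associate Professor); then Johansson (Assistant Professor).
Among Espinoza, Castillo, Drummond, Ferreira and Quinn, designated emeritus before not designated emeritus: Espinoza (designated emeritus) before Castillo, Drummond, Ferreira and Quinn (not designated emeritus).
Castillo, Drummond, Ferreira and Quinn are each not an endowed-chair holder, so the next rule applies.
Among Castillo, Drummond, Ferreira and Quinn, by date the degree was conferred (later first): Castillo and Drummond (15 Dec 2002) before Ferreira and Quinn (5 Nov 1999).
Among Castillo and Drummond, by date of appointment to current position (later first) (reversed rule for this group): Castillo (4 Oct 1995) before Drummond (27 Jun 1993).
Among Ferreira and Quinn, by date of appointment to current position (later first) (reversed rule for this group): Ferreira (5 Apr 2009) before Quinn (23 Sep 2006).
Full order: Petrov, Espinoza, Castillo, Drummond, Ferreira, Quinn, Harlow, Johansson.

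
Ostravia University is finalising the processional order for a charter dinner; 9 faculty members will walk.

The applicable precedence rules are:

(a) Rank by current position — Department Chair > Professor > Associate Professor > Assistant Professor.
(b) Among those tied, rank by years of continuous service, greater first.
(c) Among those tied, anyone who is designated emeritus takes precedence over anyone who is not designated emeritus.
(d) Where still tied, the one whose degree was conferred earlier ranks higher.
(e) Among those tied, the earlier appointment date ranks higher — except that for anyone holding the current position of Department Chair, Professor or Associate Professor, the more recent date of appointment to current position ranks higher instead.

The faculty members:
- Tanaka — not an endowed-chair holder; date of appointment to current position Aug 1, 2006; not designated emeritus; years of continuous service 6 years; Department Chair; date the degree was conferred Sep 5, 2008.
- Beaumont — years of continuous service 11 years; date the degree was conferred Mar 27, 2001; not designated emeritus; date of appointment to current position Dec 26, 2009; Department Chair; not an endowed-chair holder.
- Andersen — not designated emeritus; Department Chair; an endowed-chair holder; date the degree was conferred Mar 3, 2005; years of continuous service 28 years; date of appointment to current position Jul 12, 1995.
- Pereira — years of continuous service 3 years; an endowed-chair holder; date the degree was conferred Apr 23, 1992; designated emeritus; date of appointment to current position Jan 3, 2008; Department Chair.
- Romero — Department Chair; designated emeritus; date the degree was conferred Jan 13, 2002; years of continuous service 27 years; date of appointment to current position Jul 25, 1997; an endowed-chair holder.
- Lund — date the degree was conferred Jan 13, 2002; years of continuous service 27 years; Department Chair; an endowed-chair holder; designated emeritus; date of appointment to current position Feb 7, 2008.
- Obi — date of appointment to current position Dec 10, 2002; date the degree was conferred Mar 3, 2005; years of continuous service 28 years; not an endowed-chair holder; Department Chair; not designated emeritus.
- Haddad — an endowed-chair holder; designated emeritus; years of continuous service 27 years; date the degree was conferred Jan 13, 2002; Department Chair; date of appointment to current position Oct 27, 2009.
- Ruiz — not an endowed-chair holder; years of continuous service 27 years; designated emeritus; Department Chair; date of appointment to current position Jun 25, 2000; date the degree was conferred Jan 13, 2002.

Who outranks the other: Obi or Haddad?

Obi

By current position: Obi, Andersen, Haddad, Lund, Ruiz, Romero, Beaumont, Tanaka and Pereira (Department Chair).
Among Obi, Andersen, Haddad, Lund, Ruiz, Romero, Beaumont, Tanaka and Pereira, by years of continuous service (higher first): Obi and Andersen (28 years) before Haddad, Lund, Ruiz and Romero (27 years) before Beaumont (11 years) before Tanaka (6 years) before Pereira (3 years).
Obi and Andersen are each not designated emeritus, so the next rule applies.
Obi and Andersen both have date the degree was conferred Mar 3, 2005, so the next rule applies.
Among Obi and Andersen, by date of appointment to current position (later first) (reversed rule for this group): Obi (Dec 10, 2002) before Andersen (Jul 12, 1995).
Haddad, Lund, Ruiz and Romero are each designated emeritus, so the next rule applies.
Haddad, Lund, Ruiz and Romero all have date the degree was conferred Jan 13, 2002, so the next rule applies.
Among Haddad, Lund, Ruiz and Romero, by date of appointment to current position (later first) (reversed rule for this group): Haddad (Oct 27, 2009) before Lund (Feb 7, 2008) before Ruiz (Jun 25, 2000) before Romero (Jul 25, 1997).
So Obi takes precedence.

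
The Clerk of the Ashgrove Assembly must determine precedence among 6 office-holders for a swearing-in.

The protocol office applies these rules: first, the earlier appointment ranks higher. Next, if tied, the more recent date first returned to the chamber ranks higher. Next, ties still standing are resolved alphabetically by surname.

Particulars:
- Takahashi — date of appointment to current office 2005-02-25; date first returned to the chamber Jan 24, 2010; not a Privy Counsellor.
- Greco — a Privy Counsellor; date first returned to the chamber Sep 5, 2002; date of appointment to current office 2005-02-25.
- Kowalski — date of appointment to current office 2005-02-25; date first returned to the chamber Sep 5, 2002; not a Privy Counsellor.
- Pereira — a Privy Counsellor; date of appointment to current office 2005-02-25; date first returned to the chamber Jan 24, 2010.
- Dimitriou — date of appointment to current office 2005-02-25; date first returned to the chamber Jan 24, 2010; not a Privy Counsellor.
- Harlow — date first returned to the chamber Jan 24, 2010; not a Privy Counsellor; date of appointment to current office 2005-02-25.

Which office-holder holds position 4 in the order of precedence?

By date of appointment to current office (earlier first): Dimitriou, Harlow, Pereira, Takahashi, Greco and Kowalski (each 2005-02-25).
Among Dimitriou, Harlow, Pereira, Takahashi, Greco and Kowalski, by date first returned to the chamber (later first): Dimitriou, Harlow, Pereira and Takahashi (Jan 24, 2010) before Greco and Kowalski (Sep 5, 2002).
Among Dimitriou, Harlow, Pereira and Takahashi, alphabetically by surname: Dimitriou before Harlow before Pereira before Takahashi.
Among Greco and Kowalski, alphabetically by surname: Greco before Kowalski.
Order: Dimitriou, Harlow, Pereira, Takahashi, Greco, Kowalski.

Takahashi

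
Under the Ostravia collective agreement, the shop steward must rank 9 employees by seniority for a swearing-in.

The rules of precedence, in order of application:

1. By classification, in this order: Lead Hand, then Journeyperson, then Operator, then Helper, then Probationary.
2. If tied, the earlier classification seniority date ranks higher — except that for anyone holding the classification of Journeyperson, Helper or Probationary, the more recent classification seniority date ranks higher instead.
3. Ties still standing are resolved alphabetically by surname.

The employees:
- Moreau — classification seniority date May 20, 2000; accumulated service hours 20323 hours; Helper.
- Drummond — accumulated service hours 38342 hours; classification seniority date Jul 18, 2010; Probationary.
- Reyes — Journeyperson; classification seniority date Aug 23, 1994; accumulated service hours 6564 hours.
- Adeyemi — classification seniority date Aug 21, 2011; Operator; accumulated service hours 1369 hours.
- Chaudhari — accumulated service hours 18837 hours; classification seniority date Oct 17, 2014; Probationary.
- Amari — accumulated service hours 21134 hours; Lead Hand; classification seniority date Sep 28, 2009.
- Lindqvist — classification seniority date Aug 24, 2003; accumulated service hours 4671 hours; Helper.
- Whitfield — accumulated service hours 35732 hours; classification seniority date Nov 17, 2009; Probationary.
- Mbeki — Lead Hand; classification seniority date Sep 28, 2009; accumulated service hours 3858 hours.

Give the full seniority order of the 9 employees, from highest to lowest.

By classification: Amari and Mbeki (Lead Hand); then Reyes (Journeyperson); then Adeyemi (Operator); then Lindqvist and Moreau (Helper); then Chaudhari, Drummond and Whitfield (Probationary).
Amari and Mbeki both have classification seniority date Sep 28, 2009, so the next rule applies.
Among Amari and Mbeki, alphabetically by surname: Amari before Mbeki.
Among Lindqvist and Moreau, by classification seniority date (later first) (reversed rule for this group): Lindqvist (Aug 24, 2003) before Moreau (May 20, 2000).
Among Chaudhari, Drummond and Whitfield, by classification seniority date (later first) (reversed rule for this group): Chaudhari (Oct 17, 2014) before Drummond (Jul 18, 2010) before Whitfield (Nov 17, 2009).
Full order: Amari, Mbeki, Reyes, Adeyemi, Lindqvist, Moreau, Chaudhari, Drummond, Whitfield.

Amari, Mbeki, Reyes, Adeyemi, Lindqvist, Moreau, Chaudhari, Drummond, Whitfield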